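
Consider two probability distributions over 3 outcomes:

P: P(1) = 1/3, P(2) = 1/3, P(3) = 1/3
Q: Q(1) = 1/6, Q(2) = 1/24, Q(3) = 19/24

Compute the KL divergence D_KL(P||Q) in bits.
0.9174 bits

D_KL(P||Q) = Σ P(x) log₂(P(x)/Q(x))

Computing term by term:
  P(1)·log₂(P(1)/Q(1)) = (1/3)·log₂((1/3)/(1/6)) = 0.33333
  P(2)·log₂(P(2)/Q(2)) = (1/3)·log₂((1/3)/(1/24)) = 1.00000
  P(3)·log₂(P(3)/Q(3)) = (1/3)·log₂((1/3)/(19/24)) = -0.41598

D_KL(P||Q) = 0.33333 + 1.00000 - 0.41598 = 0.91735 ≈ 0.9174 bits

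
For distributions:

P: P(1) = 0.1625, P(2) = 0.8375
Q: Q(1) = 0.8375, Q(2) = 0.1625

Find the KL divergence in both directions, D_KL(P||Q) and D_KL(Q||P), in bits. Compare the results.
D_KL(P||Q) = 1.5968 bits, D_KL(Q||P) = 1.5968 bits. The two directions give exactly the same value for this pair.

D_KL(P||Q) = Σ P(x) log₂(P(x)/Q(x))

Computing term by term:
  P(1)·log₂(P(1)/Q(1)) = 0.1625·log₂(0.1625/0.8375) = -0.38442
  P(2)·log₂(P(2)/Q(2)) = 0.8375·log₂(0.8375/0.1625) = 1.98123

D_KL(P||Q) = -0.38442 + 1.98123 = 1.59681 ≈ 1.5968 bits

D_KL(Q||P) = Σ Q(x) log₂(Q(x)/P(x))

Computing term by term:
  Q(1)·log₂(Q(1)/P(1)) = 0.8375·log₂(0.8375/0.1625) = 1.98123
  Q(2)·log₂(Q(2)/P(2)) = 0.1625·log₂(0.1625/0.8375) = -0.38442

D_KL(Q||P) = 1.98123 - 0.38442 = 1.59681 ≈ 1.5968 bits

These ARE equal here. Q is P with outcomes relabeled (Q(1) = P(2), Q(2) = P(1)) by a relabeling that is its own inverse, so the two sums contain exactly the same terms in a different order. This is a special case — KL divergence is not symmetric in general: D_KL(P||Q) ≠ D_KL(Q||P) for most P, Q.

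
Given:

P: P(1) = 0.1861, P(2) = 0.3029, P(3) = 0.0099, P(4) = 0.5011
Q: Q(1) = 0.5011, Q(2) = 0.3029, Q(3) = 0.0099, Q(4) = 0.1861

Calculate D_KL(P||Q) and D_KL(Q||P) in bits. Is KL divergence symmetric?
D_KL(P||Q) = 0.4501 bits, D_KL(Q||P) = 0.4501 bits. The two values coincide for this particular pair, but no — KL divergence is not symmetric in general.

D_KL(P||Q) = Σ P(x) log₂(P(x)/Q(x))

Computing term by term:
  P(1)·log₂(P(1)/Q(1)) = 0.1861·log₂(0.1861/0.5011) = -0.26594
  P(2)·log₂(P(2)/Q(2)) = 0.3029·log₂(0.3029/0.3029) = 0.00000
  P(3)·log₂(P(3)/Q(3)) = 0.0099·log₂(0.0099/0.0099) = 0.00000
  P(4)·log₂(P(4)/Q(4)) = 0.5011·log₂(0.5011/0.1861) = 0.71608

D_KL(P||Q) = -0.26594 + 0.00000 + 0.00000 + 0.71608 = 0.45014 ≈ 0.4501 bits

D_KL(Q||P) = Σ Q(x) log₂(Q(x)/P(x))

Computing term by term:
  Q(1)·log₂(Q(1)/P(1)) = 0.5011·log₂(0.5011/0.1861) = 0.71608
  Q(2)·log₂(Q(2)/P(2)) = 0.3029·log₂(0.3029/0.3029) = 0.00000
  Q(3)·log₂(Q(3)/P(3)) = 0.0099·log₂(0.0099/0.0099) = 0.00000
  Q(4)·log₂(Q(4)/P(4)) = 0.1861·log₂(0.1861/0.5011) = -0.26594

D_KL(Q||P) = 0.71608 + 0.00000 + 0.00000 - 0.26594 = 0.45014 ≈ 0.4501 bits

These ARE equal here. Q is P with outcomes relabeled (Q(1) = P(4), Q(4) = P(1)) by a relabeling that is its own inverse, so the two sums contain exactly the same terms in a different order. This is a special case — KL divergence is not symmetric in general: D_KL(P||Q) ≠ D_KL(Q||P) for most P, Q.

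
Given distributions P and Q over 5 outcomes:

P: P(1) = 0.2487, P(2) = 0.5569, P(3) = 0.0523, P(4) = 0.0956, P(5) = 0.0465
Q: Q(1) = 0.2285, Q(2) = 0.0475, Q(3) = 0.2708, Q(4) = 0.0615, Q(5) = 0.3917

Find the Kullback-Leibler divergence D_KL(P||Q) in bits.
1.8020 bits

D_KL(P||Q) = Σ P(x) log₂(P(x)/Q(x))

Computing term by term:
  P(1)·log₂(P(1)/Q(1)) = 0.2487·log₂(0.2487/0.2285) = 0.03039
  P(2)·log₂(P(2)/Q(2)) = 0.5569·log₂(0.5569/0.0475) = 1.97779
  P(3)·log₂(P(3)/Q(3)) = 0.0523·log₂(0.0523/0.2708) = -0.12407
  P(4)·log₂(P(4)/Q(4)) = 0.0956·log₂(0.0956/0.0615) = 0.06084
  P(5)·log₂(P(5)/Q(5)) = 0.0465·log₂(0.0465/0.3917) = -0.14296

D_KL(P||Q) = 0.03039 + 1.97779 - 0.12407 + 0.06084 - 0.14296 = 1.80199 ≈ 1.8020 bits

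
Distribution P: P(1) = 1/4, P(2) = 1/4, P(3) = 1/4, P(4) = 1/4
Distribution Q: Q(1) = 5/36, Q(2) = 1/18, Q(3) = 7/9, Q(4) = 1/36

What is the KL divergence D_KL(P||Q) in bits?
1.1376 bits

D_KL(P||Q) = Σ P(x) log₂(P(x)/Q(x))

Computing term by term:
  P(1)·log₂(P(1)/Q(1)) = (1/4)·log₂((1/4)/(5/36)) = 0.21200
  P(2)·log₂(P(2)/Q(2)) = (1/4)·log₂((1/4)/(1/18)) = 0.54248
  P(3)·log₂(P(3)/Q(3)) = (1/4)·log₂((1/4)/(7/9)) = -0.40936
  P(4)·log₂(P(4)/Q(4)) = (1/4)·log₂((1/4)/(1/36)) = 0.79248

D_KL(P||Q) = 0.21200 + 0.54248 - 0.40936 + 0.79248 = 1.13760 ≈ 1.1376 bits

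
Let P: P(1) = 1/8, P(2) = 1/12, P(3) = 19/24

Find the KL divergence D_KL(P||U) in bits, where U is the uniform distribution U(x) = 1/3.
0.6444 bits

U(i) = 1/3 for all i

D_KL(P||U) = Σ P(x) log₂(P(x) / (1/3))
           = Σ P(x) log₂(P(x)) + log₂(3)
           = log₂(3) - H(P)

H(P) = -Σ P(x) log₂(P(x)):
  -P(1)·log₂(P(1)) = -(1/8)·log₂(1/8) = 0.37500
  -P(2)·log₂(P(2)) = -(1/12)·log₂(1/12) = 0.29875
  -P(3)·log₂(P(3)) = -(19/24)·log₂(19/24) = 0.26682
H(P) = 0.37500 + 0.29875 + 0.26682 = 0.94057 bits

log₂(3) = 1.58496 bits

D_KL(P||U) = 1.58496 - 0.94057 = 0.64439 ≈ 0.6444 bits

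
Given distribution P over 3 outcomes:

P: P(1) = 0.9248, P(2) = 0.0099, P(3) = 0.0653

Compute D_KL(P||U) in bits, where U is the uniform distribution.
1.1577 bits

U(i) = 1/3 for all i

D_KL(P||U) = Σ P(x) log₂(P(x) / (1/3))
           = Σ P(x) log₂(P(x)) + log₂(3)
           = log₂(3) - H(P)

H(P) = -Σ P(x) log₂(P(x)):
  -P(1)·log₂(P(1)) = -(0.9248)·log₂(0.9248) = 0.10431
  -P(2)·log₂(P(2)) = -(0.0099)·log₂(0.0099) = 0.06592
  -P(3)·log₂(P(3)) = -(0.0653)·log₂(0.0653) = 0.25707
H(P) = 0.10431 + 0.06592 + 0.25707 = 0.42730 bits

log₂(3) = 1.58496 bits

D_KL(P||U) = 1.58496 - 0.42730 = 1.15766 ≈ 1.1577 bits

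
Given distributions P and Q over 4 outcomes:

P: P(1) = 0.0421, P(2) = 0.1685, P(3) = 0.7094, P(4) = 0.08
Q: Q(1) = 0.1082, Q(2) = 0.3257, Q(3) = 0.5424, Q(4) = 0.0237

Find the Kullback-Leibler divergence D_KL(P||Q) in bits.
0.1976 bits

D_KL(P||Q) = Σ P(x) log₂(P(x)/Q(x))

Computing term by term:
  P(1)·log₂(P(1)/Q(1)) = 0.0421·log₂(0.0421/0.1082) = -0.05733
  P(2)·log₂(P(2)/Q(2)) = 0.1685·log₂(0.1685/0.3257) = -0.16021
  P(3)·log₂(P(3)/Q(3)) = 0.7094·log₂(0.7094/0.5424) = 0.27471
  P(4)·log₂(P(4)/Q(4)) = 0.08·log₂(0.08/0.0237) = 0.14041

D_KL(P||Q) = -0.05733 - 0.16021 + 0.27471 + 0.14041 = 0.19758 ≈ 0.1976 bits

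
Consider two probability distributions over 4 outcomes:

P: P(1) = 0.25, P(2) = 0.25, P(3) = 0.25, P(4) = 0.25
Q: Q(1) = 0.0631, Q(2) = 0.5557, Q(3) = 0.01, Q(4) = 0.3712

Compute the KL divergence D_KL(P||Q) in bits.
1.2269 bits

D_KL(P||Q) = Σ P(x) log₂(P(x)/Q(x))

Computing term by term:
  P(1)·log₂(P(1)/Q(1)) = 0.25·log₂(0.25/0.0631) = 0.49655
  P(2)·log₂(P(2)/Q(2)) = 0.25·log₂(0.25/0.5557) = -0.28809
  P(3)·log₂(P(3)/Q(3)) = 0.25·log₂(0.25/0.01) = 1.16096
  P(4)·log₂(P(4)/Q(4)) = 0.25·log₂(0.25/0.3712) = -0.14257

D_KL(P||Q) = 0.49655 - 0.28809 + 1.16096 - 0.14257 = 1.22685 ≈ 1.2269 bits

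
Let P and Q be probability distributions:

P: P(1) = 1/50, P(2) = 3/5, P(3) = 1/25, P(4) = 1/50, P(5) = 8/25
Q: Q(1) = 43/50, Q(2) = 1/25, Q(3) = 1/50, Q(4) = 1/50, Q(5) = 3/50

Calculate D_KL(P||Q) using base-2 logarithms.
3.0484 bits

D_KL(P||Q) = Σ P(x) log₂(P(x)/Q(x))

Computing term by term:
  P(1)·log₂(P(1)/Q(1)) = (1/50)·log₂((1/50)/(43/50)) = -0.10853
  P(2)·log₂(P(2)/Q(2)) = (3/5)·log₂((3/5)/(1/25)) = 2.34413
  P(3)·log₂(P(3)/Q(3)) = (1/25)·log₂((1/25)/(1/50)) = 0.04000
  P(4)·log₂(P(4)/Q(4)) = (1/50)·log₂((1/50)/(1/50)) = 0.00000
  P(5)·log₂(P(5)/Q(5)) = (8/25)·log₂((8/25)/(3/50)) = 0.77281

D_KL(P||Q) = -0.10853 + 2.34413 + 0.04000 + 0.00000 + 0.77281 = 3.04841 ≈ 3.0484 bits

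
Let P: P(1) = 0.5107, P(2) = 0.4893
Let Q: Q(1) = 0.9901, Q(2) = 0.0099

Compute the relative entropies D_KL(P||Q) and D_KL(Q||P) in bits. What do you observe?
D_KL(P||Q) = 2.2656 bits, D_KL(Q||P) = 0.8899 bits. The two directions give different values (D_KL(P||Q) exceeds D_KL(Q||P) by 1.3757 bits): KL divergence is asymmetric.

D_KL(P||Q) = Σ P(x) log₂(P(x)/Q(x))

Computing term by term:
  P(1)·log₂(P(1)/Q(1)) = 0.5107·log₂(0.5107/0.9901) = -0.48777
  P(2)·log₂(P(2)/Q(2)) = 0.4893·log₂(0.4893/0.0099) = 2.75336

D_KL(P||Q) = -0.48777 + 2.75336 = 2.26559 ≈ 2.2656 bits

D_KL(Q||P) = Σ Q(x) log₂(Q(x)/P(x))

Computing term by term:
  Q(1)·log₂(Q(1)/P(1)) = 0.9901·log₂(0.9901/0.5107) = 0.94564
  Q(2)·log₂(Q(2)/P(2)) = 0.0099·log₂(0.0099/0.4893) = -0.05571

D_KL(Q||P) = 0.94564 - 0.05571 = 0.88993 ≈ 0.8899 bits

These are NOT equal (difference: 1.3757 bits). KL divergence is asymmetric: D_KL(P||Q) ≠ D_KL(Q||P) in general.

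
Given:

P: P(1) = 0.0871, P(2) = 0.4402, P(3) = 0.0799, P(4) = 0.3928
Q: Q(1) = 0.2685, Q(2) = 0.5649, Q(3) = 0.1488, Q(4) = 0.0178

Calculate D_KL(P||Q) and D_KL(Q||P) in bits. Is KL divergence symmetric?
D_KL(P||Q) = 1.3819 bits, D_KL(Q||P) = 0.6934 bits. No, KL divergence is not symmetric.

D_KL(P||Q) = Σ P(x) log₂(P(x)/Q(x))

Computing term by term:
  P(1)·log₂(P(1)/Q(1)) = 0.0871·log₂(0.0871/0.2685) = -0.14147
  P(2)·log₂(P(2)/Q(2)) = 0.4402·log₂(0.4402/0.5649) = -0.15840
  P(3)·log₂(P(3)/Q(3)) = 0.0799·log₂(0.0799/0.1488) = -0.07168
  P(4)·log₂(P(4)/Q(4)) = 0.3928·log₂(0.3928/0.0178) = 1.75340

D_KL(P||Q) = -0.14147 - 0.15840 - 0.07168 + 1.75340 = 1.38185 ≈ 1.3819 bits

D_KL(Q||P) = Σ Q(x) log₂(Q(x)/P(x))

Computing term by term:
  Q(1)·log₂(Q(1)/P(1)) = 0.2685·log₂(0.2685/0.0871) = 0.43609
  Q(2)·log₂(Q(2)/P(2)) = 0.5649·log₂(0.5649/0.4402) = 0.20327
  Q(3)·log₂(Q(3)/P(3)) = 0.1488·log₂(0.1488/0.0799) = 0.13349
  Q(4)·log₂(Q(4)/P(4)) = 0.0178·log₂(0.0178/0.3928) = -0.07946

D_KL(Q||P) = 0.43609 + 0.20327 + 0.13349 - 0.07946 = 0.69339 ≈ 0.6934 bits

These are NOT equal (difference: 0.6885 bits). KL divergence is asymmetric: D_KL(P||Q) ≠ D_KL(Q||P) in general.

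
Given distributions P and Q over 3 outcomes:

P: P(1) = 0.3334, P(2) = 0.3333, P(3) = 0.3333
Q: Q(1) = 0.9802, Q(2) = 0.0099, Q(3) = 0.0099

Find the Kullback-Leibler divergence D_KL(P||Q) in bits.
2.8631 bits

D_KL(P||Q) = Σ P(x) log₂(P(x)/Q(x))

Computing term by term:
  P(1)·log₂(P(1)/Q(1)) = 0.3334·log₂(0.3334/0.9802) = -0.51871
  P(2)·log₂(P(2)/Q(2)) = 0.3333·log₂(0.3333/0.0099) = 1.69091
  P(3)·log₂(P(3)/Q(3)) = 0.3333·log₂(0.3333/0.0099) = 1.69091

D_KL(P||Q) = -0.51871 + 1.69091 + 1.69091 = 2.86311 ≈ 2.8631 bits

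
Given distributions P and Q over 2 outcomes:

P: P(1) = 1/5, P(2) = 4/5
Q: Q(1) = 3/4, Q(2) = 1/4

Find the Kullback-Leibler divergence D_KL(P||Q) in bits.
0.9611 bits

D_KL(P||Q) = Σ P(x) log₂(P(x)/Q(x))

Computing term by term:
  P(1)·log₂(P(1)/Q(1)) = (1/5)·log₂((1/5)/(3/4)) = -0.38138
  P(2)·log₂(P(2)/Q(2)) = (4/5)·log₂((4/5)/(1/4)) = 1.34246

D_KL(P||Q) = -0.38138 + 1.34246 = 0.96108 ≈ 0.9611 bits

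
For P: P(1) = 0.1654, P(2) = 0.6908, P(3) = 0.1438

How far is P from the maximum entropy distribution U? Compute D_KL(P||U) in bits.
0.3846 bits

U(i) = 1/3 for all i

D_KL(P||U) = Σ P(x) log₂(P(x) / (1/3))
           = Σ P(x) log₂(P(x)) + log₂(3)
           = log₂(3) - H(P)

H(P) = -Σ P(x) log₂(P(x)):
  -P(1)·log₂(P(1)) = -(0.1654)·log₂(0.1654) = 0.42937
  -P(2)·log₂(P(2)) = -(0.6908)·log₂(0.6908) = 0.36865
  -P(3)·log₂(P(3)) = -(0.1438)·log₂(0.1438) = 0.40233
H(P) = 0.42937 + 0.36865 + 0.40233 = 1.20035 bits

log₂(3) = 1.58496 bits

D_KL(P||U) = 1.58496 - 1.20035 = 0.38461 ≈ 0.3846 bits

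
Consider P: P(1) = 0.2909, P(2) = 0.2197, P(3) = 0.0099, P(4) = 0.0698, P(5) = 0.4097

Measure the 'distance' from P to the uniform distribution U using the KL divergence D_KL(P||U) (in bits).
0.4619 bits

U(i) = 1/5 for all i

D_KL(P||U) = Σ P(x) log₂(P(x) / (1/5))
           = Σ P(x) log₂(P(x)) + log₂(5)
           = log₂(5) - H(P)

H(P) = -Σ P(x) log₂(P(x)):
  -P(1)·log₂(P(1)) = -(0.2909)·log₂(0.2909) = 0.51821
  -P(2)·log₂(P(2)) = -(0.2197)·log₂(0.2197) = 0.48035
  -P(3)·log₂(P(3)) = -(0.0099)·log₂(0.0099) = 0.06592
  -P(4)·log₂(P(4)) = -(0.0698)·log₂(0.0698) = 0.26808
  -P(5)·log₂(P(5)) = -(0.4097)·log₂(0.4097) = 0.52743
H(P) = 0.51821 + 0.48035 + 0.06592 + 0.26808 + 0.52743 = 1.85999 bits

log₂(5) = 2.32193 bits

D_KL(P||U) = 2.32193 - 1.85999 = 0.46194 ≈ 0.4619 bits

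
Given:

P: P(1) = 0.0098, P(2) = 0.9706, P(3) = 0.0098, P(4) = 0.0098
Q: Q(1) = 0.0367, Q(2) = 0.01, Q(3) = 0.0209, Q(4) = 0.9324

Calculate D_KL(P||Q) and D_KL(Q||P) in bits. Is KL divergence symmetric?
D_KL(P||Q) = 6.3130 bits, D_KL(Q||P) = 6.1545 bits. No, KL divergence is not symmetric.

D_KL(P||Q) = Σ P(x) log₂(P(x)/Q(x))

Computing term by term:
  P(1)·log₂(P(1)/Q(1)) = 0.0098·log₂(0.0098/0.0367) = -0.01867
  P(2)·log₂(P(2)/Q(2)) = 0.9706·log₂(0.9706/0.01) = 6.40674
  P(3)·log₂(P(3)/Q(3)) = 0.0098·log₂(0.0098/0.0209) = -0.01071
  P(4)·log₂(P(4)/Q(4)) = 0.0098·log₂(0.0098/0.9324) = -0.06441

D_KL(P||Q) = -0.01867 + 6.40674 - 0.01071 - 0.06441 = 6.31295 ≈ 6.3130 bits

D_KL(Q||P) = Σ Q(x) log₂(Q(x)/P(x))

Computing term by term:
  Q(1)·log₂(Q(1)/P(1)) = 0.0367·log₂(0.0367/0.0098) = 0.06991
  Q(2)·log₂(Q(2)/P(2)) = 0.01·log₂(0.01/0.9706) = -0.06601
  Q(3)·log₂(Q(3)/P(3)) = 0.0209·log₂(0.0209/0.0098) = 0.02284
  Q(4)·log₂(Q(4)/P(4)) = 0.9324·log₂(0.9324/0.0098) = 6.12775

D_KL(Q||P) = 0.06991 - 0.06601 + 0.02284 + 6.12775 = 6.15449 ≈ 6.1545 bits

These are NOT equal (difference: 0.1585 bits). KL divergence is asymmetric: D_KL(P||Q) ≠ D_KL(Q||P) in general.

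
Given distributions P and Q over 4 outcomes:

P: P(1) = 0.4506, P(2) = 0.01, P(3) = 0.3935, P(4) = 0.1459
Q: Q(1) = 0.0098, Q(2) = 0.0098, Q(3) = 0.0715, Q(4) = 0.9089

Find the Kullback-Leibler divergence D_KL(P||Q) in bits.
3.0720 bits

D_KL(P||Q) = Σ P(x) log₂(P(x)/Q(x))

Computing term by term:
  P(1)·log₂(P(1)/Q(1)) = 0.4506·log₂(0.4506/0.0098) = 2.48863
  P(2)·log₂(P(2)/Q(2)) = 0.01·log₂(0.01/0.0098) = 0.00029
  P(3)·log₂(P(3)/Q(3)) = 0.3935·log₂(0.3935/0.0715) = 0.96815
  P(4)·log₂(P(4)/Q(4)) = 0.1459·log₂(0.1459/0.9089) = -0.38505

D_KL(P||Q) = 2.48863 + 0.00029 + 0.96815 - 0.38505 = 3.07202 ≈ 3.0720 bits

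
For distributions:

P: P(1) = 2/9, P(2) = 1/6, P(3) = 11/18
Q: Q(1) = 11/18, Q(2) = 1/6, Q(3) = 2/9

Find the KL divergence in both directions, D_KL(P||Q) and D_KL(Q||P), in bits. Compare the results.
D_KL(P||Q) = 0.5676 bits, D_KL(Q||P) = 0.5676 bits. The two directions give exactly the same value for this pair.

D_KL(P||Q) = Σ P(x) log₂(P(x)/Q(x))

Computing term by term:
  P(1)·log₂(P(1)/Q(1)) = (2/9)·log₂((2/9)/(11/18)) = -0.32432
  P(2)·log₂(P(2)/Q(2)) = (1/6)·log₂((1/6)/(1/6)) = 0.00000
  P(3)·log₂(P(3)/Q(3)) = (11/18)·log₂((11/18)/(2/9)) = 0.89187

D_KL(P||Q) = -0.32432 + 0.00000 + 0.89187 = 0.56755 ≈ 0.5676 bits

D_KL(Q||P) = Σ Q(x) log₂(Q(x)/P(x))

Computing term by term:
  Q(1)·log₂(Q(1)/P(1)) = (11/18)·log₂((11/18)/(2/9)) = 0.89187
  Q(2)·log₂(Q(2)/P(2)) = (1/6)·log₂((1/6)/(1/6)) = 0.00000
  Q(3)·log₂(Q(3)/P(3)) = (2/9)·log₂((2/9)/(11/18)) = -0.32432

D_KL(Q||P) = 0.89187 + 0.00000 - 0.32432 = 0.56755 ≈ 0.5676 bits

These ARE equal here. Q is P with outcomes relabeled (Q(1) = P(3), Q(3) = P(1)) by a relabeling that is its own inverse, so the two sums contain exactly the same terms in a different order. This is a special case — KL divergence is not symmetric in general: D_KL(P||Q) ≠ D_KL(Q||P) for most P, Q.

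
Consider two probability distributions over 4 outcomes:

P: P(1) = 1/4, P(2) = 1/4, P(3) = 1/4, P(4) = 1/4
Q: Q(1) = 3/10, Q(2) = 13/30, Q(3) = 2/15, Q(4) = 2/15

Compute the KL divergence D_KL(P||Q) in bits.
0.1893 bits

D_KL(P||Q) = Σ P(x) log₂(P(x)/Q(x))

Computing term by term:
  P(1)·log₂(P(1)/Q(1)) = (1/4)·log₂((1/4)/(3/10)) = -0.06576
  P(2)·log₂(P(2)/Q(2)) = (1/4)·log₂((1/4)/(13/30)) = -0.19839
  P(3)·log₂(P(3)/Q(3)) = (1/4)·log₂((1/4)/(2/15)) = 0.22672
  P(4)·log₂(P(4)/Q(4)) = (1/4)·log₂((1/4)/(2/15)) = 0.22672

D_KL(P||Q) = -0.06576 - 0.19839 + 0.22672 + 0.22672 = 0.18929 ≈ 0.1893 bits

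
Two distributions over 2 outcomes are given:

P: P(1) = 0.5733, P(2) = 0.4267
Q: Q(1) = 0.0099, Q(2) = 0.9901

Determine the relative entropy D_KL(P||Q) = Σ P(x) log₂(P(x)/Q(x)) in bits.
2.8389 bits

D_KL(P||Q) = Σ P(x) log₂(P(x)/Q(x))

Computing term by term:
  P(1)·log₂(P(1)/Q(1)) = 0.5733·log₂(0.5733/0.0099) = 3.35708
  P(2)·log₂(P(2)/Q(2)) = 0.4267·log₂(0.4267/0.9901) = -0.51816

D_KL(P||Q) = 3.35708 - 0.51816 = 2.83892 ≈ 2.8389 bits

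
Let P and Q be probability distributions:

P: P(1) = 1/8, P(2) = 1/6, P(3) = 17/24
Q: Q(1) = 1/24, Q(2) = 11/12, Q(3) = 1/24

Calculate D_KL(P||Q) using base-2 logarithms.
2.6835 bits

D_KL(P||Q) = Σ P(x) log₂(P(x)/Q(x))

Computing term by term:
  P(1)·log₂(P(1)/Q(1)) = (1/8)·log₂((1/8)/(1/24)) = 0.19812
  P(2)·log₂(P(2)/Q(2)) = (1/6)·log₂((1/6)/(11/12)) = -0.40991
  P(3)·log₂(P(3)/Q(3)) = (17/24)·log₂((17/24)/(1/24)) = 2.89529

D_KL(P||Q) = 0.19812 - 0.40991 + 2.89529 = 2.68350 ≈ 2.6835 bits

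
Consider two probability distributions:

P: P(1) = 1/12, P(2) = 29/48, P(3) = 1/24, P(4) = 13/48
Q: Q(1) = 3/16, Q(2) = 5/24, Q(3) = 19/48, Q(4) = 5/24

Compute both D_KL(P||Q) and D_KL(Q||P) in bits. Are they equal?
D_KL(P||Q) = 0.7977 bits, D_KL(Q||P) = 1.1061 bits. No, they are not equal.

D_KL(P||Q) = Σ P(x) log₂(P(x)/Q(x))

Computing term by term:
  P(1)·log₂(P(1)/Q(1)) = (1/12)·log₂((1/12)/(3/16)) = -0.09749
  P(2)·log₂(P(2)/Q(2)) = (29/48)·log₂((29/48)/(5/24)) = 0.92803
  P(3)·log₂(P(3)/Q(3)) = (1/24)·log₂((1/24)/(19/48)) = -0.13533
  P(4)·log₂(P(4)/Q(4)) = (13/48)·log₂((13/48)/(5/24)) = 0.10251

D_KL(P||Q) = -0.09749 + 0.92803 - 0.13533 + 0.10251 = 0.79772 ≈ 0.7977 bits

D_KL(Q||P) = Σ Q(x) log₂(Q(x)/P(x))

Computing term by term:
  Q(1)·log₂(Q(1)/P(1)) = (3/16)·log₂((3/16)/(1/12)) = 0.21936
  Q(2)·log₂(Q(2)/P(2)) = (5/24)·log₂((5/24)/(29/48)) = -0.32001
  Q(3)·log₂(Q(3)/P(3)) = (19/48)·log₂((19/48)/(1/24)) = 1.28564
  Q(4)·log₂(Q(4)/P(4)) = (5/24)·log₂((5/24)/(13/48)) = -0.07886

D_KL(Q||P) = 0.21936 - 0.32001 + 1.28564 - 0.07886 = 1.10613 ≈ 1.1061 bits

These are NOT equal (difference: 0.3084 bits). KL divergence is asymmetric: D_KL(P||Q) ≠ D_KL(Q||P) in general.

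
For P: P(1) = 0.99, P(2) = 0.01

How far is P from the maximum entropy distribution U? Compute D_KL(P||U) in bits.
0.9192 bits

U(i) = 1/2 for all i

D_KL(P||U) = Σ P(x) log₂(P(x) / (1/2))
           = Σ P(x) log₂(P(x)) + log₂(2)
           = log₂(2) - H(P)

H(P) = -Σ P(x) log₂(P(x)):
  -P(1)·log₂(P(1)) = -(0.99)·log₂(0.99) = 0.01435
  -P(2)·log₂(P(2)) = -(0.01)·log₂(0.01) = 0.06644
H(P) = 0.01435 + 0.06644 = 0.08079 bits

log₂(2) = 1.00000 bits

D_KL(P||U) = 1.00000 - 0.08079 = 0.91921 ≈ 0.9192 bits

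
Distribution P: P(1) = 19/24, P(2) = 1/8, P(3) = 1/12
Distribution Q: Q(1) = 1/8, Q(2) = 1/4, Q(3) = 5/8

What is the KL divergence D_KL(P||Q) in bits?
1.7409 bits

D_KL(P||Q) = Σ P(x) log₂(P(x)/Q(x))

Computing term by term:
  P(1)·log₂(P(1)/Q(1)) = (19/24)·log₂((19/24)/(1/8)) = 2.10818
  P(2)·log₂(P(2)/Q(2)) = (1/8)·log₂((1/8)/(1/4)) = -0.12500
  P(3)·log₂(P(3)/Q(3)) = (1/12)·log₂((1/12)/(5/8)) = -0.24224

D_KL(P||Q) = 2.10818 - 0.12500 - 0.24224 = 1.74094 ≈ 1.7409 bits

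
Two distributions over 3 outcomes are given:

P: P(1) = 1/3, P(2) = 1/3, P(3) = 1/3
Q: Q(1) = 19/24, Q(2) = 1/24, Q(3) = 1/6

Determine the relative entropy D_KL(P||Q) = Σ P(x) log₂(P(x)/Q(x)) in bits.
0.9174 bits

D_KL(P||Q) = Σ P(x) log₂(P(x)/Q(x))

Computing term by term:
  P(1)·log₂(P(1)/Q(1)) = (1/3)·log₂((1/3)/(19/24)) = -0.41598
  P(2)·log₂(P(2)/Q(2)) = (1/3)·log₂((1/3)/(1/24)) = 1.00000
  P(3)·log₂(P(3)/Q(3)) = (1/3)·log₂((1/3)/(1/6)) = 0.33333

D_KL(P||Q) = -0.41598 + 1.00000 + 0.33333 = 0.91735 ≈ 0.9174 bits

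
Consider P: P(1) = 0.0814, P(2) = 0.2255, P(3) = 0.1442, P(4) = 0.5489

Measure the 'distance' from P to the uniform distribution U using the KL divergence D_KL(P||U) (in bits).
0.3430 bits

U(i) = 1/4 for all i

D_KL(P||U) = Σ P(x) log₂(P(x) / (1/4))
           = Σ P(x) log₂(P(x)) + log₂(4)
           = log₂(4) - H(P)

H(P) = -Σ P(x) log₂(P(x)):
  -P(1)·log₂(P(1)) = -(0.0814)·log₂(0.0814) = 0.29457
  -P(2)·log₂(P(2)) = -(0.2255)·log₂(0.2255) = 0.48455
  -P(3)·log₂(P(3)) = -(0.1442)·log₂(0.1442) = 0.40287
  -P(4)·log₂(P(4)) = -(0.5489)·log₂(0.5489) = 0.47501
H(P) = 0.29457 + 0.48455 + 0.40287 + 0.47501 = 1.65700 bits

log₂(4) = 2.00000 bits

D_KL(P||U) = 2.00000 - 1.65700 = 0.34300 ≈ 0.3430 bits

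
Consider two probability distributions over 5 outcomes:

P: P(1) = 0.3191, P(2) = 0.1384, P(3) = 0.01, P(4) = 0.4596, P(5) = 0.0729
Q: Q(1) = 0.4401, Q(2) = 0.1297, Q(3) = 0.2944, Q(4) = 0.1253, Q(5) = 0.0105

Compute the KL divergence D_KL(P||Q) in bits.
0.8817 bits

D_KL(P||Q) = Σ P(x) log₂(P(x)/Q(x))

Computing term by term:
  P(1)·log₂(P(1)/Q(1)) = 0.3191·log₂(0.3191/0.4401) = -0.14801
  P(2)·log₂(P(2)/Q(2)) = 0.1384·log₂(0.1384/0.1297) = 0.01296
  P(3)·log₂(P(3)/Q(3)) = 0.01·log₂(0.01/0.2944) = -0.04880
  P(4)·log₂(P(4)/Q(4)) = 0.4596·log₂(0.4596/0.1253) = 0.86175
  P(5)·log₂(P(5)/Q(5)) = 0.0729·log₂(0.0729/0.0105) = 0.20379

D_KL(P||Q) = -0.14801 + 0.01296 - 0.04880 + 0.86175 + 0.20379 = 0.88169 ≈ 0.8817 bits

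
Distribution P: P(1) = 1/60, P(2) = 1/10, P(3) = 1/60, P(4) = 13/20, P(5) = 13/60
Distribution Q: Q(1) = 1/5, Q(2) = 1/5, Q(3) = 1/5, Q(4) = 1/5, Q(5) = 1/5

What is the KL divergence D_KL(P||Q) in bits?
0.9108 bits

D_KL(P||Q) = Σ P(x) log₂(P(x)/Q(x))

Computing term by term:
  P(1)·log₂(P(1)/Q(1)) = (1/60)·log₂((1/60)/(1/5)) = -0.05975
  P(2)·log₂(P(2)/Q(2)) = (1/10)·log₂((1/10)/(1/5)) = -0.10000
  P(3)·log₂(P(3)/Q(3)) = (1/60)·log₂((1/60)/(1/5)) = -0.05975
  P(4)·log₂(P(4)/Q(4)) = (13/20)·log₂((13/20)/(1/5)) = 1.10529
  P(5)·log₂(P(5)/Q(5)) = (13/60)·log₂((13/60)/(1/5)) = 0.02502

D_KL(P||Q) = -0.05975 - 0.10000 - 0.05975 + 1.10529 + 0.02502 = 0.91081 ≈ 0.9108 bits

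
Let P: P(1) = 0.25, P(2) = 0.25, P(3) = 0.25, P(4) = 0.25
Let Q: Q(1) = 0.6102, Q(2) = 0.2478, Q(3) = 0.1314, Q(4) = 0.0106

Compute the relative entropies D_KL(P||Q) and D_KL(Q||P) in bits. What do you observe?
D_KL(P||Q) = 1.0533 bits, D_KL(Q||P) = 0.6121 bits. The two directions give different values (D_KL(P||Q) exceeds D_KL(Q||P) by 0.4412 bits): KL divergence is asymmetric.

D_KL(P||Q) = Σ P(x) log₂(P(x)/Q(x))

Computing term by term:
  P(1)·log₂(P(1)/Q(1)) = 0.25·log₂(0.25/0.6102) = -0.32184
  P(2)·log₂(P(2)/Q(2)) = 0.25·log₂(0.25/0.2478) = 0.00319
  P(3)·log₂(P(3)/Q(3)) = 0.25·log₂(0.25/0.1314) = 0.23199
  P(4)·log₂(P(4)/Q(4)) = 0.25·log₂(0.25/0.0106) = 1.13995

D_KL(P||Q) = -0.32184 + 0.00319 + 0.23199 + 1.13995 = 1.05329 ≈ 1.0533 bits

D_KL(Q||P) = Σ Q(x) log₂(Q(x)/P(x))

Computing term by term:
  Q(1)·log₂(Q(1)/P(1)) = 0.6102·log₂(0.6102/0.25) = 0.78554
  Q(2)·log₂(Q(2)/P(2)) = 0.2478·log₂(0.2478/0.25) = -0.00316
  Q(3)·log₂(Q(3)/P(3)) = 0.1314·log₂(0.1314/0.25) = -0.12193
  Q(4)·log₂(Q(4)/P(4)) = 0.0106·log₂(0.0106/0.25) = -0.04833

D_KL(Q||P) = 0.78554 - 0.00316 - 0.12193 - 0.04833 = 0.61212 ≈ 0.6121 bits

These are NOT equal (difference: 0.4412 bits). KL divergence is asymmetric: D_KL(P||Q) ≠ D_KL(Q||P) in general.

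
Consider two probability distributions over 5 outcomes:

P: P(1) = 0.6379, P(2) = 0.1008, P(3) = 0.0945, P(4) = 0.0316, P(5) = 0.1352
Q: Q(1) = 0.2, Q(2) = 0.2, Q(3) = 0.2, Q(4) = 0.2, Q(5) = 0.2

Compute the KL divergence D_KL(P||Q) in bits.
0.7051 bits

D_KL(P||Q) = Σ P(x) log₂(P(x)/Q(x))

Computing term by term:
  P(1)·log₂(P(1)/Q(1)) = 0.6379·log₂(0.6379/0.2) = 1.06742
  P(2)·log₂(P(2)/Q(2)) = 0.1008·log₂(0.1008/0.2) = -0.09964
  P(3)·log₂(P(3)/Q(3)) = 0.0945·log₂(0.0945/0.2) = -0.10221
  P(4)·log₂(P(4)/Q(4)) = 0.0316·log₂(0.0316/0.2) = -0.08412
  P(5)·log₂(P(5)/Q(5)) = 0.1352·log₂(0.1352/0.2) = -0.07638

D_KL(P||Q) = 1.06742 - 0.09964 - 0.10221 - 0.08412 - 0.07638 = 0.70507 ≈ 0.7051 bits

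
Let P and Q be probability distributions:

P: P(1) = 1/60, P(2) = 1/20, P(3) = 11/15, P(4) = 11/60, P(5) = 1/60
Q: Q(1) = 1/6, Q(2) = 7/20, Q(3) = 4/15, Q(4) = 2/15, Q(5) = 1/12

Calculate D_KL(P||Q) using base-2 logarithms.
0.9200 bits

D_KL(P||Q) = Σ P(x) log₂(P(x)/Q(x))

Computing term by term:
  P(1)·log₂(P(1)/Q(1)) = (1/60)·log₂((1/60)/(1/6)) = -0.05537
  P(2)·log₂(P(2)/Q(2)) = (1/20)·log₂((1/20)/(7/20)) = -0.14037
  P(3)·log₂(P(3)/Q(3)) = (11/15)·log₂((11/15)/(4/15)) = 1.07025
  P(4)·log₂(P(4)/Q(4)) = (11/60)·log₂((11/60)/(2/15)) = 0.08423
  P(5)·log₂(P(5)/Q(5)) = (1/60)·log₂((1/60)/(1/12)) = -0.03870

D_KL(P||Q) = -0.05537 - 0.14037 + 1.07025 + 0.08423 - 0.03870 = 0.92004 ≈ 0.9200 bits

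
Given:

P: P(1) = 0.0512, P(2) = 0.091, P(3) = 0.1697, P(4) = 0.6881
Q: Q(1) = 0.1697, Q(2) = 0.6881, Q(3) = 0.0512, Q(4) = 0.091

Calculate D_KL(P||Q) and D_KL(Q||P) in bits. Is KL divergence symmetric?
D_KL(P||Q) = 1.9476 bits, D_KL(Q||P) = 1.9476 bits. The two values coincide for this particular pair, but no — KL divergence is not symmetric in general.

D_KL(P||Q) = Σ P(x) log₂(P(x)/Q(x))

Computing term by term:
  P(1)·log₂(P(1)/Q(1)) = 0.0512·log₂(0.0512/0.1697) = -0.08851
  P(2)·log₂(P(2)/Q(2)) = 0.091·log₂(0.091/0.6881) = -0.26560
  P(3)·log₂(P(3)/Q(3)) = 0.1697·log₂(0.1697/0.0512) = 0.29337
  P(4)·log₂(P(4)/Q(4)) = 0.6881·log₂(0.6881/0.091) = 2.00834

D_KL(P||Q) = -0.08851 - 0.26560 + 0.29337 + 2.00834 = 1.94760 ≈ 1.9476 bits

D_KL(Q||P) = Σ Q(x) log₂(Q(x)/P(x))

Computing term by term:
  Q(1)·log₂(Q(1)/P(1)) = 0.1697·log₂(0.1697/0.0512) = 0.29337
  Q(2)·log₂(Q(2)/P(2)) = 0.6881·log₂(0.6881/0.091) = 2.00834
  Q(3)·log₂(Q(3)/P(3)) = 0.0512·log₂(0.0512/0.1697) = -0.08851
  Q(4)·log₂(Q(4)/P(4)) = 0.091·log₂(0.091/0.6881) = -0.26560

D_KL(Q||P) = 0.29337 + 2.00834 - 0.08851 - 0.26560 = 1.94760 ≈ 1.9476 bits

These ARE equal here. Q is P with outcomes relabeled (Q(1) = P(3), Q(2) = P(4), Q(3) = P(1), Q(4) = P(2)) by a relabeling that is its own inverse, so the two sums contain exactly the same terms in a different order. This is a special case — KL divergence is not symmetric in general: D_KL(P||Q) ≠ D_KL(Q||P) for most P, Q.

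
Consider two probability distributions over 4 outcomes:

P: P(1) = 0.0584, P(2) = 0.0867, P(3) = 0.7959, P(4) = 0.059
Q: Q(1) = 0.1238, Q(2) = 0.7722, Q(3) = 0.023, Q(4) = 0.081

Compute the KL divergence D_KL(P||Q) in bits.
3.7055 bits

D_KL(P||Q) = Σ P(x) log₂(P(x)/Q(x))

Computing term by term:
  P(1)·log₂(P(1)/Q(1)) = 0.0584·log₂(0.0584/0.1238) = -0.06330
  P(2)·log₂(P(2)/Q(2)) = 0.0867·log₂(0.0867/0.7722) = -0.27353
  P(3)·log₂(P(3)/Q(3)) = 0.7959·log₂(0.7959/0.023) = 4.06934
  P(4)·log₂(P(4)/Q(4)) = 0.059·log₂(0.059/0.081) = -0.02698

D_KL(P||Q) = -0.06330 - 0.27353 + 4.06934 - 0.02698 = 3.70553 ≈ 3.7055 bits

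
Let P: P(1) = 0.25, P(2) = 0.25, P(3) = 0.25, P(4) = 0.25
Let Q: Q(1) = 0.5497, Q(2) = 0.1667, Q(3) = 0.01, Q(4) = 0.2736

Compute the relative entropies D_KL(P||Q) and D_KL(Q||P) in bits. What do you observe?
D_KL(P||Q) = 0.9904 bits, D_KL(Q||P) = 0.5166 bits. The two directions give different values (D_KL(P||Q) exceeds D_KL(Q||P) by 0.4738 bits): KL divergence is asymmetric.

D_KL(P||Q) = Σ P(x) log₂(P(x)/Q(x))

Computing term by term:
  P(1)·log₂(P(1)/Q(1)) = 0.25·log₂(0.25/0.5497) = -0.28418
  P(2)·log₂(P(2)/Q(2)) = 0.25·log₂(0.25/0.1667) = 0.14617
  P(3)·log₂(P(3)/Q(3)) = 0.25·log₂(0.25/0.01) = 1.16096
  P(4)·log₂(P(4)/Q(4)) = 0.25·log₂(0.25/0.2736) = -0.03254

D_KL(P||Q) = -0.28418 + 0.14617 + 1.16096 - 0.03254 = 0.99041 ≈ 0.9904 bits

D_KL(Q||P) = Σ Q(x) log₂(Q(x)/P(x))

Computing term by term:
  Q(1)·log₂(Q(1)/P(1)) = 0.5497·log₂(0.5497/0.25) = 0.62485
  Q(2)·log₂(Q(2)/P(2)) = 0.1667·log₂(0.1667/0.25) = -0.09747
  Q(3)·log₂(Q(3)/P(3)) = 0.01·log₂(0.01/0.25) = -0.04644
  Q(4)·log₂(Q(4)/P(4)) = 0.2736·log₂(0.2736/0.25) = 0.03561

D_KL(Q||P) = 0.62485 - 0.09747 - 0.04644 + 0.03561 = 0.51655 ≈ 0.5166 bits

These are NOT equal (difference: 0.4738 bits). KL divergence is asymmetric: D_KL(P||Q) ≠ D_KL(Q||P) in general.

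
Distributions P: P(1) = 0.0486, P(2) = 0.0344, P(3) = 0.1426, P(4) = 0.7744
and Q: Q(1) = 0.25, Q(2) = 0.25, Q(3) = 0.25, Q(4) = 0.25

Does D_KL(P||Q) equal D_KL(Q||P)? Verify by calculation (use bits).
D_KL(P||Q) = 0.9344 bits, D_KL(Q||P) = 1.1008 bits. No — D_KL(P||Q) ≠ D_KL(Q||P) for this pair.

D_KL(P||Q) = Σ P(x) log₂(P(x)/Q(x))

Computing term by term:
  P(1)·log₂(P(1)/Q(1)) = 0.0486·log₂(0.0486/0.25) = -0.11484
  P(2)·log₂(P(2)/Q(2)) = 0.0344·log₂(0.0344/0.25) = -0.09843
  P(3)·log₂(P(3)/Q(3)) = 0.1426·log₂(0.1426/0.25) = -0.11550
  P(4)·log₂(P(4)/Q(4)) = 0.7744·log₂(0.7744/0.25) = 1.26316

D_KL(P||Q) = -0.11484 - 0.09843 - 0.11550 + 1.26316 = 0.93439 ≈ 0.9344 bits

D_KL(Q||P) = Σ Q(x) log₂(Q(x)/P(x))

Computing term by term:
  Q(1)·log₂(Q(1)/P(1)) = 0.25·log₂(0.25/0.0486) = 0.59072
  Q(2)·log₂(Q(2)/P(2)) = 0.25·log₂(0.25/0.0344) = 0.71536
  Q(3)·log₂(Q(3)/P(3)) = 0.25·log₂(0.25/0.1426) = 0.20249
  Q(4)·log₂(Q(4)/P(4)) = 0.25·log₂(0.25/0.7744) = -0.40779

D_KL(Q||P) = 0.59072 + 0.71536 + 0.20249 - 0.40779 = 1.10078 ≈ 1.1008 bits

These are NOT equal (difference: 0.1664 bits). KL divergence is asymmetric: D_KL(P||Q) ≠ D_KL(Q||P) in general.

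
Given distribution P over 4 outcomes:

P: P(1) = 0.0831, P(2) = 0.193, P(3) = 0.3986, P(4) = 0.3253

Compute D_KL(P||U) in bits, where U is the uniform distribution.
0.1877 bits

U(i) = 1/4 for all i

D_KL(P||U) = Σ P(x) log₂(P(x) / (1/4))
           = Σ P(x) log₂(P(x)) + log₂(4)
           = log₂(4) - H(P)

H(P) = -Σ P(x) log₂(P(x)):
  -P(1)·log₂(P(1)) = -(0.0831)·log₂(0.0831) = 0.29825
  -P(2)·log₂(P(2)) = -(0.193)·log₂(0.193) = 0.45805
  -P(3)·log₂(P(3)) = -(0.3986)·log₂(0.3986) = 0.52894
  -P(4)·log₂(P(4)) = -(0.3253)·log₂(0.3253) = 0.52704
H(P) = 0.29825 + 0.45805 + 0.52894 + 0.52704 = 1.81228 bits

log₂(4) = 2.00000 bits

D_KL(P||U) = 2.00000 - 1.81228 = 0.18772 ≈ 0.1877 bits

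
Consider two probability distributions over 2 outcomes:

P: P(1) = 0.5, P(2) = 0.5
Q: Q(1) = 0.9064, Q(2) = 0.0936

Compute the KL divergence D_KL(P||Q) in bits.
0.7796 bits

D_KL(P||Q) = Σ P(x) log₂(P(x)/Q(x))

Computing term by term:
  P(1)·log₂(P(1)/Q(1)) = 0.5·log₂(0.5/0.9064) = -0.42911
  P(2)·log₂(P(2)/Q(2)) = 0.5·log₂(0.5/0.0936) = 1.20867

D_KL(P||Q) = -0.42911 + 1.20867 = 0.77956 ≈ 0.7796 bits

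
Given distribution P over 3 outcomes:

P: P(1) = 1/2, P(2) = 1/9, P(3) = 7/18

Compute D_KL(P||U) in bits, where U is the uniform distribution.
0.2029 bits

U(i) = 1/3 for all i

D_KL(P||U) = Σ P(x) log₂(P(x) / (1/3))
           = Σ P(x) log₂(P(x)) + log₂(3)
           = log₂(3) - H(P)

H(P) = -Σ P(x) log₂(P(x)):
  -P(1)·log₂(P(1)) = -(1/2)·log₂(1/2) = 0.50000
  -P(2)·log₂(P(2)) = -(1/9)·log₂(1/9) = 0.35221
  -P(3)·log₂(P(3)) = -(7/18)·log₂(7/18) = 0.52989
H(P) = 0.50000 + 0.35221 + 0.52989 = 1.38210 bits

log₂(3) = 1.58496 bits

D_KL(P||U) = 1.58496 - 1.38210 = 0.20286 ≈ 0.2029 bits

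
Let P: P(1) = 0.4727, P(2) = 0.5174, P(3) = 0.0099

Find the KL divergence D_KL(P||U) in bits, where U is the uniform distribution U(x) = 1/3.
0.5162 bits

U(i) = 1/3 for all i

D_KL(P||U) = Σ P(x) log₂(P(x) / (1/3))
           = Σ P(x) log₂(P(x)) + log₂(3)
           = log₂(3) - H(P)

H(P) = -Σ P(x) log₂(P(x)):
  -P(1)·log₂(P(1)) = -(0.4727)·log₂(0.4727) = 0.51099
  -P(2)·log₂(P(2)) = -(0.5174)·log₂(0.5174) = 0.49187
  -P(3)·log₂(P(3)) = -(0.0099)·log₂(0.0099) = 0.06592
H(P) = 0.51099 + 0.49187 + 0.06592 = 1.06878 bits

log₂(3) = 1.58496 bits

D_KL(P||U) = 1.58496 - 1.06878 = 0.51618 ≈ 0.5162 bits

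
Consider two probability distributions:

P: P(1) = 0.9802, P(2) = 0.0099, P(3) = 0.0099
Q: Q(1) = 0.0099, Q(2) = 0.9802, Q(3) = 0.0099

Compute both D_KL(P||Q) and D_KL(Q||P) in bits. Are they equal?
D_KL(P||Q) = 6.4326 bits, D_KL(Q||P) = 6.4326 bits. Yes, in this case they are equal (although KL divergence is not symmetric in general).

D_KL(P||Q) = Σ P(x) log₂(P(x)/Q(x))

Computing term by term:
  P(1)·log₂(P(1)/Q(1)) = 0.9802·log₂(0.9802/0.0099) = 6.49824
  P(2)·log₂(P(2)/Q(2)) = 0.0099·log₂(0.0099/0.9802) = -0.06563
  P(3)·log₂(P(3)/Q(3)) = 0.0099·log₂(0.0099/0.0099) = 0.00000

D_KL(P||Q) = 6.49824 - 0.06563 + 0.00000 = 6.43261 ≈ 6.4326 bits

D_KL(Q||P) = Σ Q(x) log₂(Q(x)/P(x))

Computing term by term:
  Q(1)·log₂(Q(1)/P(1)) = 0.0099·log₂(0.0099/0.9802) = -0.06563
  Q(2)·log₂(Q(2)/P(2)) = 0.9802·log₂(0.9802/0.0099) = 6.49824
  Q(3)·log₂(Q(3)/P(3)) = 0.0099·log₂(0.0099/0.0099) = 0.00000

D_KL(Q||P) = -0.06563 + 6.49824 + 0.00000 = 6.43261 ≈ 6.4326 bits

These ARE equal here. Q is P with outcomes relabeled (Q(1) = P(2), Q(2) = P(1)) by a relabeling that is its own inverse, so the two sums contain exactly the same terms in a different order. This is a special case — KL divergence is not symmetric in general: D_KL(P||Q) ≠ D_KL(Q||P) for most P, Q.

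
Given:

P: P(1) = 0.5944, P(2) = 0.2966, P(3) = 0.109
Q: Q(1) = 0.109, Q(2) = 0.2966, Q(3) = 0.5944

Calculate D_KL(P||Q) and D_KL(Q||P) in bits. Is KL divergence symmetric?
D_KL(P||Q) = 1.1878 bits, D_KL(Q||P) = 1.1878 bits. The two values coincide for this particular pair, but no — KL divergence is not symmetric in general.

D_KL(P||Q) = Σ P(x) log₂(P(x)/Q(x))

Computing term by term:
  P(1)·log₂(P(1)/Q(1)) = 0.5944·log₂(0.5944/0.109) = 1.45456
  P(2)·log₂(P(2)/Q(2)) = 0.2966·log₂(0.2966/0.2966) = 0.00000
  P(3)·log₂(P(3)/Q(3)) = 0.109·log₂(0.109/0.5944) = -0.26673

D_KL(P||Q) = 1.45456 + 0.00000 - 0.26673 = 1.18783 ≈ 1.1878 bits

D_KL(Q||P) = Σ Q(x) log₂(Q(x)/P(x))

Computing term by term:
  Q(1)·log₂(Q(1)/P(1)) = 0.109·log₂(0.109/0.5944) = -0.26673
  Q(2)·log₂(Q(2)/P(2)) = 0.2966·log₂(0.2966/0.2966) = 0.00000
  Q(3)·log₂(Q(3)/P(3)) = 0.5944·log₂(0.5944/0.109) = 1.45456

D_KL(Q||P) = -0.26673 + 0.00000 + 1.45456 = 1.18783 ≈ 1.1878 bits

These ARE equal here. Q is P with outcomes relabeled (Q(1) = P(3), Q(3) = P(1)) by a relabeling that is its own inverse, so the two sums contain exactly the same terms in a different order. This is a special case — KL divergence is not symmetric in general: D_KL(P||Q) ≠ D_KL(Q||P) for most P, Q.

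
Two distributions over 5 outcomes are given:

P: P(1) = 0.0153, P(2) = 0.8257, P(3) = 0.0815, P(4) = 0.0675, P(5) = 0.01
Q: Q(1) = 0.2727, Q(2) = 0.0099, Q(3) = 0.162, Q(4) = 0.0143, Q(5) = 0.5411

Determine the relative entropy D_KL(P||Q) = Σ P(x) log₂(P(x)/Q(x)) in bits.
5.2188 bits

D_KL(P||Q) = Σ P(x) log₂(P(x)/Q(x))

Computing term by term:
  P(1)·log₂(P(1)/Q(1)) = 0.0153·log₂(0.0153/0.2727) = -0.06358
  P(2)·log₂(P(2)/Q(2)) = 0.8257·log₂(0.8257/0.0099) = 5.26965
  P(3)·log₂(P(3)/Q(3)) = 0.0815·log₂(0.0815/0.162) = -0.08078
  P(4)·log₂(P(4)/Q(4)) = 0.0675·log₂(0.0675/0.0143) = 0.15112
  P(5)·log₂(P(5)/Q(5)) = 0.01·log₂(0.01/0.5411) = -0.05758

D_KL(P||Q) = -0.06358 + 5.26965 - 0.08078 + 0.15112 - 0.05758 = 5.21883 ≈ 5.2188 bits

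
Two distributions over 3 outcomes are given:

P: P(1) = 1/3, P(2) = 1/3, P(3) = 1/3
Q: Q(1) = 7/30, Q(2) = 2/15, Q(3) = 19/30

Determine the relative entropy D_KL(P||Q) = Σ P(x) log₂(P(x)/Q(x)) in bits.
0.3035 bits

D_KL(P||Q) = Σ P(x) log₂(P(x)/Q(x))

Computing term by term:
  P(1)·log₂(P(1)/Q(1)) = (1/3)·log₂((1/3)/(7/30)) = 0.17152
  P(2)·log₂(P(2)/Q(2)) = (1/3)·log₂((1/3)/(2/15)) = 0.44064
  P(3)·log₂(P(3)/Q(3)) = (1/3)·log₂((1/3)/(19/30)) = -0.30867

D_KL(P||Q) = 0.17152 + 0.44064 - 0.30867 = 0.30349 ≈ 0.3035 bits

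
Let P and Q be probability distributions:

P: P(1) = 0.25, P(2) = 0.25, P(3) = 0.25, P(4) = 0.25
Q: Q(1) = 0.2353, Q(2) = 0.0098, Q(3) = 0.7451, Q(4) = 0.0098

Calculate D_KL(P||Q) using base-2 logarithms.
1.9645 bits

D_KL(P||Q) = Σ P(x) log₂(P(x)/Q(x))

Computing term by term:
  P(1)·log₂(P(1)/Q(1)) = 0.25·log₂(0.25/0.2353) = 0.02186
  P(2)·log₂(P(2)/Q(2)) = 0.25·log₂(0.25/0.0098) = 1.16825
  P(3)·log₂(P(3)/Q(3)) = 0.25·log₂(0.25/0.7451) = -0.39388
  P(4)·log₂(P(4)/Q(4)) = 0.25·log₂(0.25/0.0098) = 1.16825

D_KL(P||Q) = 0.02186 + 1.16825 - 0.39388 + 1.16825 = 1.96448 ≈ 1.9645 bits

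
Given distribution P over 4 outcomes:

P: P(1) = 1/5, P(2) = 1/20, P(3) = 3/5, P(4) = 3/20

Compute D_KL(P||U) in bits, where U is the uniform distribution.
0.4668 bits

U(i) = 1/4 for all i

D_KL(P||U) = Σ P(x) log₂(P(x) / (1/4))
           = Σ P(x) log₂(P(x)) + log₂(4)
           = log₂(4) - H(P)

H(P) = -Σ P(x) log₂(P(x)):
  -P(1)·log₂(P(1)) = -(1/5)·log₂(1/5) = 0.46439
  -P(2)·log₂(P(2)) = -(1/20)·log₂(1/20) = 0.21610
  -P(3)·log₂(P(3)) = -(3/5)·log₂(3/5) = 0.44218
  -P(4)·log₂(P(4)) = -(3/20)·log₂(3/20) = 0.41054
H(P) = 0.46439 + 0.21610 + 0.44218 + 0.41054 = 1.53321 bits

log₂(4) = 2.00000 bits

D_KL(P||U) = 2.00000 - 1.53321 = 0.46679 ≈ 0.4668 bits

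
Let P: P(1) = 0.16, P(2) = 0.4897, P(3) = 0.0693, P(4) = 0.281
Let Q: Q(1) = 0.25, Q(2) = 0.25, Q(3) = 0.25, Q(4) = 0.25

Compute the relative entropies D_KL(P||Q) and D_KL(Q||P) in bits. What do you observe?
D_KL(P||Q) = 0.2911 bits, D_KL(Q||P) = 0.3391 bits. The two directions give different values (D_KL(Q||P) exceeds D_KL(P||Q) by 0.0480 bits): KL divergence is asymmetric.

D_KL(P||Q) = Σ P(x) log₂(P(x)/Q(x))

Computing term by term:
  P(1)·log₂(P(1)/Q(1)) = 0.16·log₂(0.16/0.25) = -0.10302
  P(2)·log₂(P(2)/Q(2)) = 0.4897·log₂(0.4897/0.25) = 0.47499
  P(3)·log₂(P(3)/Q(3)) = 0.0693·log₂(0.0693/0.25) = -0.12827
  P(4)·log₂(P(4)/Q(4)) = 0.281·log₂(0.281/0.25) = 0.04739

D_KL(P||Q) = -0.10302 + 0.47499 - 0.12827 + 0.04739 = 0.29109 ≈ 0.2911 bits

D_KL(Q||P) = Σ Q(x) log₂(Q(x)/P(x))

Computing term by term:
  Q(1)·log₂(Q(1)/P(1)) = 0.25·log₂(0.25/0.16) = 0.16096
  Q(2)·log₂(Q(2)/P(2)) = 0.25·log₂(0.25/0.4897) = -0.24249
  Q(3)·log₂(Q(3)/P(3)) = 0.25·log₂(0.25/0.0693) = 0.46275
  Q(4)·log₂(Q(4)/P(4)) = 0.25·log₂(0.25/0.281) = -0.04216

D_KL(Q||P) = 0.16096 - 0.24249 + 0.46275 - 0.04216 = 0.33906 ≈ 0.3391 bits

These are NOT equal (difference: 0.0480 bits). KL divergence is asymmetric: D_KL(P||Q) ≠ D_KL(Q||P) in general.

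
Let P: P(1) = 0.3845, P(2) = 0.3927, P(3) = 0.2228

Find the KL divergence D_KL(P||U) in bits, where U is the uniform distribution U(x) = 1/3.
0.0426 bits

U(i) = 1/3 for all i

D_KL(P||U) = Σ P(x) log₂(P(x) / (1/3))
           = Σ P(x) log₂(P(x)) + log₂(3)
           = log₂(3) - H(P)

H(P) = -Σ P(x) log₂(P(x)):
  -P(1)·log₂(P(1)) = -(0.3845)·log₂(0.3845) = 0.53020
  -P(2)·log₂(P(2)) = -(0.3927)·log₂(0.3927) = 0.52956
  -P(3)·log₂(P(3)) = -(0.2228)·log₂(0.2228) = 0.48262
H(P) = 0.53020 + 0.52956 + 0.48262 = 1.54238 bits

log₂(3) = 1.58496 bits

D_KL(P||U) = 1.58496 - 1.54238 = 0.04258 ≈ 0.0426 bits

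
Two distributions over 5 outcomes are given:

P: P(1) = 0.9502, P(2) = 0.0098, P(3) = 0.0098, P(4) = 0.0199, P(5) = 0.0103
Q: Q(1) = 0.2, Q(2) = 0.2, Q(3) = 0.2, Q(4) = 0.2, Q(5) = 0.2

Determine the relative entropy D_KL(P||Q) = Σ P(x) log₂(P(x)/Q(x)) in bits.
1.9407 bits

D_KL(P||Q) = Σ P(x) log₂(P(x)/Q(x))

Computing term by term:
  P(1)·log₂(P(1)/Q(1)) = 0.9502·log₂(0.9502/0.2) = 2.13627
  P(2)·log₂(P(2)/Q(2)) = 0.0098·log₂(0.0098/0.2) = -0.04264
  P(3)·log₂(P(3)/Q(3)) = 0.0098·log₂(0.0098/0.2) = -0.04264
  P(4)·log₂(P(4)/Q(4)) = 0.0199·log₂(0.0199/0.2) = -0.06625
  P(5)·log₂(P(5)/Q(5)) = 0.0103·log₂(0.0103/0.2) = -0.04408

D_KL(P||Q) = 2.13627 - 0.04264 - 0.04264 - 0.06625 - 0.04408 = 1.94066 ≈ 1.9407 bits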